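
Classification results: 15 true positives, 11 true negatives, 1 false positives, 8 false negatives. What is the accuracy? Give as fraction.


Accuracy = (TP + TN) / (TP + TN + FP + FN)
TP + TN = 15 + 11 = 26
Total = 15 + 11 + 1 + 8 = 35
Accuracy = 26 / 35 = 26/35

26/35


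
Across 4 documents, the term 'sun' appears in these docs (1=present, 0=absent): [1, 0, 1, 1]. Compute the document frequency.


Checking each document for 'sun':
Doc 1: present
Doc 2: absent
Doc 3: present
Doc 4: present
df = sum of presences = 1 + 0 + 1 + 1 = 3

3


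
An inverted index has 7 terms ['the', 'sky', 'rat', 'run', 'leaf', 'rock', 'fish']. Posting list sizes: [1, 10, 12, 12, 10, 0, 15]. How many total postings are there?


Summing posting list sizes:
'the': 1 postings
'sky': 10 postings
'rat': 12 postings
'run': 12 postings
'leaf': 10 postings
'rock': 0 postings
'fish': 15 postings
Total = 1 + 10 + 12 + 12 + 10 + 0 + 15 = 60

60


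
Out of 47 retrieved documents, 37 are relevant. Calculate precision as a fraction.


Precision = relevant_retrieved / total_retrieved
= 37 / 47
= 37 / (37 + 10)
= 37/47

37/47


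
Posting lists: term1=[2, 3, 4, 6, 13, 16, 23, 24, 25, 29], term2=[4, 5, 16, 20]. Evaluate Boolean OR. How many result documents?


Boolean OR: find union of posting lists
term1 docs: [2, 3, 4, 6, 13, 16, 23, 24, 25, 29]
term2 docs: [4, 5, 16, 20]
Union: [2, 3, 4, 5, 6, 13, 16, 20, 23, 24, 25, 29]
|union| = 12

12


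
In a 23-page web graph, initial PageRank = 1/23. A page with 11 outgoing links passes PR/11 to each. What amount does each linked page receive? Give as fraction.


Initial PR = 1/23 = 1/23
Outlinks = 11
Contribution per link = PR / outlinks
= 1/23 / 11
= 1/253

1/253


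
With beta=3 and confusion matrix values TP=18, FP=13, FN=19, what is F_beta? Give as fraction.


P = TP/(TP+FP) = 18/31 = 18/31
R = TP/(TP+FN) = 18/37 = 18/37
beta^2 = 3^2 = 9
(1 + beta^2) = 10
Numerator = (1+beta^2)*P*R = 3240/1147
Denominator = beta^2*P + R = 162/31 + 18/37 = 6552/1147
F_beta = 45/91

45/91


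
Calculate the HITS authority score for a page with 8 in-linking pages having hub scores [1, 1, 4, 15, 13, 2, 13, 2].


Authority = sum of hub scores of in-linkers
In-link 1: hub score = 1
In-link 2: hub score = 1
In-link 3: hub score = 4
In-link 4: hub score = 15
In-link 5: hub score = 13
In-link 6: hub score = 2
In-link 7: hub score = 13
In-link 8: hub score = 2
Authority = 1 + 1 + 4 + 15 + 13 + 2 + 13 + 2 = 51

51


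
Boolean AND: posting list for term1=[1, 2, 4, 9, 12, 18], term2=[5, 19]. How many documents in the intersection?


Boolean AND: find intersection of posting lists
term1 docs: [1, 2, 4, 9, 12, 18]
term2 docs: [5, 19]
Intersection: []
|intersection| = 0

0


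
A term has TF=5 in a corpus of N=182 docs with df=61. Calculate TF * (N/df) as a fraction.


TF * (N/df)
= 5 * (182/61)
= 5 * 182/61
= 910/61

910/61


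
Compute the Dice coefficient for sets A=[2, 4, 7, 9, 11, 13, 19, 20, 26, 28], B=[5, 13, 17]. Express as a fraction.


A intersect B = [13]
|A intersect B| = 1
|A| = 10, |B| = 3
Dice = 2*1 / (10+3)
= 2 / 13 = 2/13

2/13


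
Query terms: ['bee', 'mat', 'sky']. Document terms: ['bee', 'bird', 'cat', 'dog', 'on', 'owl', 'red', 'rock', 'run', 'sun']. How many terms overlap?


Query terms: ['bee', 'mat', 'sky']
Document terms: ['bee', 'bird', 'cat', 'dog', 'on', 'owl', 'red', 'rock', 'run', 'sun']
Common terms: ['bee']
Overlap count = 1

1


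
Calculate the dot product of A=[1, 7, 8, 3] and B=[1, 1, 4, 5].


Dot product = sum of element-wise products
A[0]*B[0] = 1*1 = 1
A[1]*B[1] = 7*1 = 7
A[2]*B[2] = 8*4 = 32
A[3]*B[3] = 3*5 = 15
Sum = 1 + 7 + 32 + 15 = 55

55


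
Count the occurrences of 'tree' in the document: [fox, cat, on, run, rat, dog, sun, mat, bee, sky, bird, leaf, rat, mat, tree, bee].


Document has 16 words
Scanning for 'tree':
Found at positions: [14]
Count = 1

1


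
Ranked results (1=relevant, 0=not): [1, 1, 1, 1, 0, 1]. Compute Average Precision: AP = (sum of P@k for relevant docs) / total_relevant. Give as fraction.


Computing P@k for each relevant position:
Position 1: relevant, P@1 = 1/1 = 1
Position 2: relevant, P@2 = 2/2 = 1
Position 3: relevant, P@3 = 3/3 = 1
Position 4: relevant, P@4 = 4/4 = 1
Position 5: not relevant
Position 6: relevant, P@6 = 5/6 = 5/6
Sum of P@k = 1 + 1 + 1 + 1 + 5/6 = 29/6
AP = 29/6 / 5 = 29/30

29/30


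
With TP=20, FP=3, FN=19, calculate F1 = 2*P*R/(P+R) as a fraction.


F1 = 2 * P * R / (P + R)
P = TP/(TP+FP) = 20/23 = 20/23
R = TP/(TP+FN) = 20/39 = 20/39
2 * P * R = 2 * 20/23 * 20/39 = 800/897
P + R = 20/23 + 20/39 = 1240/897
F1 = 800/897 / 1240/897 = 20/31

20/31


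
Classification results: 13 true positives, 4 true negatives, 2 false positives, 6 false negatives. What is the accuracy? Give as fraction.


Accuracy = (TP + TN) / (TP + TN + FP + FN)
TP + TN = 13 + 4 = 17
Total = 13 + 4 + 2 + 6 = 25
Accuracy = 17 / 25 = 17/25

17/25


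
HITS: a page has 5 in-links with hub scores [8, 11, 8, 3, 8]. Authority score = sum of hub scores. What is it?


Authority = sum of hub scores of in-linkers
In-link 1: hub score = 8
In-link 2: hub score = 11
In-link 3: hub score = 8
In-link 4: hub score = 3
In-link 5: hub score = 8
Authority = 8 + 11 + 8 + 3 + 8 = 38

38


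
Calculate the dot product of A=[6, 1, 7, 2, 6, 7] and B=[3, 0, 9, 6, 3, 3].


Dot product = sum of element-wise products
A[0]*B[0] = 6*3 = 18
A[1]*B[1] = 1*0 = 0
A[2]*B[2] = 7*9 = 63
A[3]*B[3] = 2*6 = 12
A[4]*B[4] = 6*3 = 18
A[5]*B[5] = 7*3 = 21
Sum = 18 + 0 + 63 + 12 + 18 + 21 = 132

132


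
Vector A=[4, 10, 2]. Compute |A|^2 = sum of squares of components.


|A|^2 = sum of squared components
A[0]^2 = 4^2 = 16
A[1]^2 = 10^2 = 100
A[2]^2 = 2^2 = 4
Sum = 16 + 100 + 4 = 120

120


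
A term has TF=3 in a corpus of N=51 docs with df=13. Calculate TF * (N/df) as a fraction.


TF * (N/df)
= 3 * (51/13)
= 3 * 51/13
= 153/13

153/13


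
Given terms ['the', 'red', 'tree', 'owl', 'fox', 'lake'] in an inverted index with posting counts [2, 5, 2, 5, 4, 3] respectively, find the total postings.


Summing posting list sizes:
'the': 2 postings
'red': 5 postings
'tree': 2 postings
'owl': 5 postings
'fox': 4 postings
'lake': 3 postings
Total = 2 + 5 + 2 + 5 + 4 + 3 = 21

21


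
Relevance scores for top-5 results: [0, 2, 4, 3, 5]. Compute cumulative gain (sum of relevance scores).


Cumulative Gain = sum of relevance scores
Position 1: rel=0, running sum=0
Position 2: rel=2, running sum=2
Position 3: rel=4, running sum=6
Position 4: rel=3, running sum=9
Position 5: rel=5, running sum=14
CG = 14

14


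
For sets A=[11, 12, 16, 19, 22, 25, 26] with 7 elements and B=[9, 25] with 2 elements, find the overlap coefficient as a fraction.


A intersect B = [25]
|A intersect B| = 1
min(|A|, |B|) = min(7, 2) = 2
Overlap = 1 / 2 = 1/2

1/2


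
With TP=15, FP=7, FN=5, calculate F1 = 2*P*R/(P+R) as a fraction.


F1 = 2 * P * R / (P + R)
P = TP/(TP+FP) = 15/22 = 15/22
R = TP/(TP+FN) = 15/20 = 3/4
2 * P * R = 2 * 15/22 * 3/4 = 45/44
P + R = 15/22 + 3/4 = 63/44
F1 = 45/44 / 63/44 = 5/7

5/7


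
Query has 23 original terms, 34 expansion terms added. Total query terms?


Original terms: 23
Expansion terms: 34
Total = 23 + 34 = 57

57


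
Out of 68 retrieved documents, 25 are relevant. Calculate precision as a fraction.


Precision = relevant_retrieved / total_retrieved
= 25 / 68
= 25 / (25 + 43)
= 25/68

25/68


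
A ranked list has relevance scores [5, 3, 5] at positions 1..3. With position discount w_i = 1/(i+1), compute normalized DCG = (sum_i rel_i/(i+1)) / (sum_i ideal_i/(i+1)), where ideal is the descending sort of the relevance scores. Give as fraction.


Position discount weights w_i = 1/(i+1) for i=1..3:
Weights = [1/2, 1/3, 1/4]
Actual relevance: [5, 3, 5]
DCG = 5/2 + 3/3 + 5/4 = 19/4
Ideal relevance (sorted desc): [5, 5, 3]
Ideal DCG = 5/2 + 5/3 + 3/4 = 59/12
nDCG = DCG / ideal_DCG = 19/4 / 59/12 = 57/59

57/59


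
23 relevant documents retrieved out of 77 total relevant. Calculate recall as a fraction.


Recall = retrieved_relevant / total_relevant
= 23 / 77
= 23 / (23 + 54)
= 23/77

23/77


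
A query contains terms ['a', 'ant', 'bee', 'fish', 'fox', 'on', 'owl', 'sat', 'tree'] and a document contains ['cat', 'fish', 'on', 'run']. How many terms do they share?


Query terms: ['a', 'ant', 'bee', 'fish', 'fox', 'on', 'owl', 'sat', 'tree']
Document terms: ['cat', 'fish', 'on', 'run']
Common terms: ['fish', 'on']
Overlap count = 2

2


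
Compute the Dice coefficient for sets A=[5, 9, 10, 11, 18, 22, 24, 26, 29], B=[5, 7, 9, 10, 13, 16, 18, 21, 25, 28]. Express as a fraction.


A intersect B = [5, 9, 10, 18]
|A intersect B| = 4
|A| = 9, |B| = 10
Dice = 2*4 / (9+10)
= 8 / 19 = 8/19

8/19


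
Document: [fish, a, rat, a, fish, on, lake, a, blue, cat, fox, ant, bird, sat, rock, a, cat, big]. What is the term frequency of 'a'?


Document has 18 words
Scanning for 'a':
Found at positions: [1, 3, 7, 15]
Count = 4

4


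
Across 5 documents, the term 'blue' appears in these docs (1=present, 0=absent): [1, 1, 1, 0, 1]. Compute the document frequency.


Checking each document for 'blue':
Doc 1: present
Doc 2: present
Doc 3: present
Doc 4: absent
Doc 5: present
df = sum of presences = 1 + 1 + 1 + 0 + 1 = 4

4


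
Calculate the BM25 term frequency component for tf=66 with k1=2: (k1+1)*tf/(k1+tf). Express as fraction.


BM25 TF component = (k1+1)*tf / (k1+tf)
k1 = 2, tf = 66
Numerator = (2+1)*66 = 198
Denominator = 2 + 66 = 68
= 198/68 = 99/34

99/34


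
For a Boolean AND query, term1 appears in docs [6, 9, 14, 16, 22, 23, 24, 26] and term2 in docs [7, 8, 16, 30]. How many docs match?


Boolean AND: find intersection of posting lists
term1 docs: [6, 9, 14, 16, 22, 23, 24, 26]
term2 docs: [7, 8, 16, 30]
Intersection: [16]
|intersection| = 1

1


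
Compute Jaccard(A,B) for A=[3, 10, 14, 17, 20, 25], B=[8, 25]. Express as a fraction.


A intersect B = [25]
|A intersect B| = 1
A union B = [3, 8, 10, 14, 17, 20, 25]
|A union B| = 7
Jaccard = 1/7 = 1/7

1/7


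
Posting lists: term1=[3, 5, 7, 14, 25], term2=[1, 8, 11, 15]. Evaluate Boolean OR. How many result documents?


Boolean OR: find union of posting lists
term1 docs: [3, 5, 7, 14, 25]
term2 docs: [1, 8, 11, 15]
Union: [1, 3, 5, 7, 8, 11, 14, 15, 25]
|union| = 9

9


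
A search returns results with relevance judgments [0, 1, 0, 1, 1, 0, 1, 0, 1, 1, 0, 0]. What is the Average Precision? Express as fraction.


Computing P@k for each relevant position:
Position 1: not relevant
Position 2: relevant, P@2 = 1/2 = 1/2
Position 3: not relevant
Position 4: relevant, P@4 = 2/4 = 1/2
Position 5: relevant, P@5 = 3/5 = 3/5
Position 6: not relevant
Position 7: relevant, P@7 = 4/7 = 4/7
Position 8: not relevant
Position 9: relevant, P@9 = 5/9 = 5/9
Position 10: relevant, P@10 = 6/10 = 3/5
Position 11: not relevant
Position 12: not relevant
Sum of P@k = 1/2 + 1/2 + 3/5 + 4/7 + 5/9 + 3/5 = 1048/315
AP = 1048/315 / 6 = 524/945

524/945


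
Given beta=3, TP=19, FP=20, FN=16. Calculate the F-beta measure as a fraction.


P = TP/(TP+FP) = 19/39 = 19/39
R = TP/(TP+FN) = 19/35 = 19/35
beta^2 = 3^2 = 9
(1 + beta^2) = 10
Numerator = (1+beta^2)*P*R = 722/273
Denominator = beta^2*P + R = 57/13 + 19/35 = 2242/455
F_beta = 95/177

95/177


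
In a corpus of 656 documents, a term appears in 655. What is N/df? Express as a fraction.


IDF ratio = N / df
= 656 / 655
= 656/655

656/655


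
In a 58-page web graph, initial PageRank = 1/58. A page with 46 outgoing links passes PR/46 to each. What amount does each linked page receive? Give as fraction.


Initial PR = 1/58 = 1/58
Outlinks = 46
Contribution per link = PR / outlinks
= 1/58 / 46
= 1/2668

1/2668


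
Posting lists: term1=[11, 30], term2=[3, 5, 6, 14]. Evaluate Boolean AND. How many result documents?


Boolean AND: find intersection of posting lists
term1 docs: [11, 30]
term2 docs: [3, 5, 6, 14]
Intersection: []
|intersection| = 0

0


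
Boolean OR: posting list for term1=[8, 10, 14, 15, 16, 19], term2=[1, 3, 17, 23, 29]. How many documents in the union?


Boolean OR: find union of posting lists
term1 docs: [8, 10, 14, 15, 16, 19]
term2 docs: [1, 3, 17, 23, 29]
Union: [1, 3, 8, 10, 14, 15, 16, 17, 19, 23, 29]
|union| = 11

11


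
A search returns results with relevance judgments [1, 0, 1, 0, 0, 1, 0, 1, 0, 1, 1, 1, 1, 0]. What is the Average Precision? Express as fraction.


Computing P@k for each relevant position:
Position 1: relevant, P@1 = 1/1 = 1
Position 2: not relevant
Position 3: relevant, P@3 = 2/3 = 2/3
Position 4: not relevant
Position 5: not relevant
Position 6: relevant, P@6 = 3/6 = 1/2
Position 7: not relevant
Position 8: relevant, P@8 = 4/8 = 1/2
Position 9: not relevant
Position 10: relevant, P@10 = 5/10 = 1/2
Position 11: relevant, P@11 = 6/11 = 6/11
Position 12: relevant, P@12 = 7/12 = 7/12
Position 13: relevant, P@13 = 8/13 = 8/13
Position 14: not relevant
Sum of P@k = 1 + 2/3 + 1/2 + 1/2 + 1/2 + 6/11 + 7/12 + 8/13 = 2809/572
AP = 2809/572 / 8 = 2809/4576

2809/4576


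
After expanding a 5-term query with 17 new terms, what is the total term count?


Original terms: 5
Expansion terms: 17
Total = 5 + 17 = 22

22


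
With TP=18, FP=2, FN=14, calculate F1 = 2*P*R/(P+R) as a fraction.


F1 = 2 * P * R / (P + R)
P = TP/(TP+FP) = 18/20 = 9/10
R = TP/(TP+FN) = 18/32 = 9/16
2 * P * R = 2 * 9/10 * 9/16 = 81/80
P + R = 9/10 + 9/16 = 117/80
F1 = 81/80 / 117/80 = 9/13

9/13


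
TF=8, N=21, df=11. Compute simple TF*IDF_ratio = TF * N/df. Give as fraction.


TF * (N/df)
= 8 * (21/11)
= 8 * 21/11
= 168/11

168/11


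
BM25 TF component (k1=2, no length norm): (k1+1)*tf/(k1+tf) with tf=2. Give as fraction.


BM25 TF component = (k1+1)*tf / (k1+tf)
k1 = 2, tf = 2
Numerator = (2+1)*2 = 6
Denominator = 2 + 2 = 4
= 6/4 = 3/2

3/2


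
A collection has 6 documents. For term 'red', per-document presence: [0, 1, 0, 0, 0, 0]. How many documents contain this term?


Checking each document for 'red':
Doc 1: absent
Doc 2: present
Doc 3: absent
Doc 4: absent
Doc 5: absent
Doc 6: absent
df = sum of presences = 0 + 1 + 0 + 0 + 0 + 0 = 1

1


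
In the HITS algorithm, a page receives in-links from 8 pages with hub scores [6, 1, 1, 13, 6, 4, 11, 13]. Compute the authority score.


Authority = sum of hub scores of in-linkers
In-link 1: hub score = 6
In-link 2: hub score = 1
In-link 3: hub score = 1
In-link 4: hub score = 13
In-link 5: hub score = 6
In-link 6: hub score = 4
In-link 7: hub score = 11
In-link 8: hub score = 13
Authority = 6 + 1 + 1 + 13 + 6 + 4 + 11 + 13 = 55

55


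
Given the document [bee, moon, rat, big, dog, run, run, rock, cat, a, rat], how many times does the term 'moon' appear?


Document has 11 words
Scanning for 'moon':
Found at positions: [1]
Count = 1

1


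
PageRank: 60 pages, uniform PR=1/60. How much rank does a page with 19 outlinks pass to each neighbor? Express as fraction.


Initial PR = 1/60 = 1/60
Outlinks = 19
Contribution per link = PR / outlinks
= 1/60 / 19
= 1/1140

1/1140


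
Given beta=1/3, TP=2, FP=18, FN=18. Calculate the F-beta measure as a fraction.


P = TP/(TP+FP) = 2/20 = 1/10
R = TP/(TP+FN) = 2/20 = 1/10
beta^2 = 1/3^2 = 1/9
(1 + beta^2) = 10/9
Numerator = (1+beta^2)*P*R = 1/90
Denominator = beta^2*P + R = 1/90 + 1/10 = 1/9
F_beta = 1/10

1/10


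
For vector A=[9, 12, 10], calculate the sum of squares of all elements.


|A|^2 = sum of squared components
A[0]^2 = 9^2 = 81
A[1]^2 = 12^2 = 144
A[2]^2 = 10^2 = 100
Sum = 81 + 144 + 100 = 325

325


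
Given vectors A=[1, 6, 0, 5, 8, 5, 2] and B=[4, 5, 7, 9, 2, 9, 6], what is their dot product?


Dot product = sum of element-wise products
A[0]*B[0] = 1*4 = 4
A[1]*B[1] = 6*5 = 30
A[2]*B[2] = 0*7 = 0
A[3]*B[3] = 5*9 = 45
A[4]*B[4] = 8*2 = 16
A[5]*B[5] = 5*9 = 45
A[6]*B[6] = 2*6 = 12
Sum = 4 + 30 + 0 + 45 + 16 + 45 + 12 = 152

152


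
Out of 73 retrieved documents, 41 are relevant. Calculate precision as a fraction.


Precision = relevant_retrieved / total_retrieved
= 41 / 73
= 41 / (41 + 32)
= 41/73

41/73


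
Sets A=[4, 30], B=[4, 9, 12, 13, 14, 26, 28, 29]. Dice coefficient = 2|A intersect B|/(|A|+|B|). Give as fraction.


A intersect B = [4]
|A intersect B| = 1
|A| = 2, |B| = 8
Dice = 2*1 / (2+8)
= 2 / 10 = 1/5

1/5


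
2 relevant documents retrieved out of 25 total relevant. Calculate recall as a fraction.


Recall = retrieved_relevant / total_relevant
= 2 / 25
= 2 / (2 + 23)
= 2/25

2/25


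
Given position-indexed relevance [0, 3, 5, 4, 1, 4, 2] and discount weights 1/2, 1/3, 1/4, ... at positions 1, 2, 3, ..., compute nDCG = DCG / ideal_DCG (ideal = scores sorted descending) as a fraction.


Position discount weights w_i = 1/(i+1) for i=1..7:
Weights = [1/2, 1/3, 1/4, 1/5, 1/6, 1/7, 1/8]
Actual relevance: [0, 3, 5, 4, 1, 4, 2]
DCG = 0/2 + 3/3 + 5/4 + 4/5 + 1/6 + 4/7 + 2/8 = 424/105
Ideal relevance (sorted desc): [5, 4, 4, 3, 2, 1, 0]
Ideal DCG = 5/2 + 4/3 + 4/4 + 3/5 + 2/6 + 1/7 + 0/8 = 1241/210
nDCG = DCG / ideal_DCG = 424/105 / 1241/210 = 848/1241

848/1241


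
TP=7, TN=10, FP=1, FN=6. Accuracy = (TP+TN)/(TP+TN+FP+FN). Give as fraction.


Accuracy = (TP + TN) / (TP + TN + FP + FN)
TP + TN = 7 + 10 = 17
Total = 7 + 10 + 1 + 6 = 24
Accuracy = 17 / 24 = 17/24

17/24


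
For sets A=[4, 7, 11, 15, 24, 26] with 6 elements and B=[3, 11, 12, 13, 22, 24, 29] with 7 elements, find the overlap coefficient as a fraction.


A intersect B = [11, 24]
|A intersect B| = 2
min(|A|, |B|) = min(6, 7) = 6
Overlap = 2 / 6 = 1/3

1/3


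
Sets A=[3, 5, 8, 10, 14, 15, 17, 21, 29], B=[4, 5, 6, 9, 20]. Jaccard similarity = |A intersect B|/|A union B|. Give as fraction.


A intersect B = [5]
|A intersect B| = 1
A union B = [3, 4, 5, 6, 8, 9, 10, 14, 15, 17, 20, 21, 29]
|A union B| = 13
Jaccard = 1/13 = 1/13

1/13


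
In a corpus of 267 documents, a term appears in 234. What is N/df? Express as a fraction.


IDF ratio = N / df
= 267 / 234
= 89/78

89/78


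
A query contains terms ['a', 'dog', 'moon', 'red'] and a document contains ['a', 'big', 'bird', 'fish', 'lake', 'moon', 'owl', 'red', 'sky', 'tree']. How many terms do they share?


Query terms: ['a', 'dog', 'moon', 'red']
Document terms: ['a', 'big', 'bird', 'fish', 'lake', 'moon', 'owl', 'red', 'sky', 'tree']
Common terms: ['a', 'moon', 'red']
Overlap count = 3

3


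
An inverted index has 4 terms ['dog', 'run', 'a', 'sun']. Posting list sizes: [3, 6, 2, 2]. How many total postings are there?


Summing posting list sizes:
'dog': 3 postings
'run': 6 postings
'a': 2 postings
'sun': 2 postings
Total = 3 + 6 + 2 + 2 = 13

13


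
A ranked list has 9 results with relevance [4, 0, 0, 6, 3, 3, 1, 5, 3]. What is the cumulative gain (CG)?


Cumulative Gain = sum of relevance scores
Position 1: rel=4, running sum=4
Position 2: rel=0, running sum=4
Position 3: rel=0, running sum=4
Position 4: rel=6, running sum=10
Position 5: rel=3, running sum=13
Position 6: rel=3, running sum=16
Position 7: rel=1, running sum=17
Position 8: rel=5, running sum=22
Position 9: rel=3, running sum=25
CG = 25

25


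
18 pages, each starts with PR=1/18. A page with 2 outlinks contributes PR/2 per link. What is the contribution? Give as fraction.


Initial PR = 1/18 = 1/18
Outlinks = 2
Contribution per link = PR / outlinks
= 1/18 / 2
= 1/36

1/36


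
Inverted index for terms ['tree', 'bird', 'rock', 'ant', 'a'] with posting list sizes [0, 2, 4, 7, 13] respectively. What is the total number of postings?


Summing posting list sizes:
'tree': 0 postings
'bird': 2 postings
'rock': 4 postings
'ant': 7 postings
'a': 13 postings
Total = 0 + 2 + 4 + 7 + 13 = 26

26


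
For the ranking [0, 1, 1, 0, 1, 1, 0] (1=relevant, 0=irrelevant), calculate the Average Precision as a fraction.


Computing P@k for each relevant position:
Position 1: not relevant
Position 2: relevant, P@2 = 1/2 = 1/2
Position 3: relevant, P@3 = 2/3 = 2/3
Position 4: not relevant
Position 5: relevant, P@5 = 3/5 = 3/5
Position 6: relevant, P@6 = 4/6 = 2/3
Position 7: not relevant
Sum of P@k = 1/2 + 2/3 + 3/5 + 2/3 = 73/30
AP = 73/30 / 4 = 73/120

73/120


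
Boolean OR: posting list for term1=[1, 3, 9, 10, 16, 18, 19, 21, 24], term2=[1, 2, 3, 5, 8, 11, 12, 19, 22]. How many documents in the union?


Boolean OR: find union of posting lists
term1 docs: [1, 3, 9, 10, 16, 18, 19, 21, 24]
term2 docs: [1, 2, 3, 5, 8, 11, 12, 19, 22]
Union: [1, 2, 3, 5, 8, 9, 10, 11, 12, 16, 18, 19, 21, 22, 24]
|union| = 15

15


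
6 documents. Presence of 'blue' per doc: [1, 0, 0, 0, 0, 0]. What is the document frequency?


Checking each document for 'blue':
Doc 1: present
Doc 2: absent
Doc 3: absent
Doc 4: absent
Doc 5: absent
Doc 6: absent
df = sum of presences = 1 + 0 + 0 + 0 + 0 + 0 = 1

1


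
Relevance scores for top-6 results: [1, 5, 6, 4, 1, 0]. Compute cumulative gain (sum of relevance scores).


Cumulative Gain = sum of relevance scores
Position 1: rel=1, running sum=1
Position 2: rel=5, running sum=6
Position 3: rel=6, running sum=12
Position 4: rel=4, running sum=16
Position 5: rel=1, running sum=17
Position 6: rel=0, running sum=17
CG = 17

17


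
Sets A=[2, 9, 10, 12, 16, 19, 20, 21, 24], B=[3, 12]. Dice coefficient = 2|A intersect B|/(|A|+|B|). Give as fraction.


A intersect B = [12]
|A intersect B| = 1
|A| = 9, |B| = 2
Dice = 2*1 / (9+2)
= 2 / 11 = 2/11

2/11


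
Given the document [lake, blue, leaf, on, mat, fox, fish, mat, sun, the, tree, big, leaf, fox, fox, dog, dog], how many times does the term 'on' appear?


Document has 17 words
Scanning for 'on':
Found at positions: [3]
Count = 1

1


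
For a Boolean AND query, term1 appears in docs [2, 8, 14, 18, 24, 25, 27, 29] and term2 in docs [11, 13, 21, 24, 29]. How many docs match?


Boolean AND: find intersection of posting lists
term1 docs: [2, 8, 14, 18, 24, 25, 27, 29]
term2 docs: [11, 13, 21, 24, 29]
Intersection: [24, 29]
|intersection| = 2

2


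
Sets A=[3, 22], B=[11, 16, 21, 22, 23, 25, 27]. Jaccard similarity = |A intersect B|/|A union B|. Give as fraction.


A intersect B = [22]
|A intersect B| = 1
A union B = [3, 11, 16, 21, 22, 23, 25, 27]
|A union B| = 8
Jaccard = 1/8 = 1/8

1/8


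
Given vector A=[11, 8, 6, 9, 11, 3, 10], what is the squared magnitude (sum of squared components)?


|A|^2 = sum of squared components
A[0]^2 = 11^2 = 121
A[1]^2 = 8^2 = 64
A[2]^2 = 6^2 = 36
A[3]^2 = 9^2 = 81
A[4]^2 = 11^2 = 121
A[5]^2 = 3^2 = 9
A[6]^2 = 10^2 = 100
Sum = 121 + 64 + 36 + 81 + 121 + 9 + 100 = 532

532


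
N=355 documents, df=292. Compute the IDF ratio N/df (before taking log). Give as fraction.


IDF ratio = N / df
= 355 / 292
= 355/292

355/292


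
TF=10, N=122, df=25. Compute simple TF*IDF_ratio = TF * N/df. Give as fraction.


TF * (N/df)
= 10 * (122/25)
= 10 * 122/25
= 244/5

244/5


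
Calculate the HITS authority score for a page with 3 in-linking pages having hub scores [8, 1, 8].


Authority = sum of hub scores of in-linkers
In-link 1: hub score = 8
In-link 2: hub score = 1
In-link 3: hub score = 8
Authority = 8 + 1 + 8 = 17

17


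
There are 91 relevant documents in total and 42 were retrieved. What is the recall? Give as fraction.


Recall = retrieved_relevant / total_relevant
= 42 / 91
= 42 / (42 + 49)
= 6/13

6/13


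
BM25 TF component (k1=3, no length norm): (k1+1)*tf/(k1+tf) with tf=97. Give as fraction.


BM25 TF component = (k1+1)*tf / (k1+tf)
k1 = 3, tf = 97
Numerator = (3+1)*97 = 388
Denominator = 3 + 97 = 100
= 388/100 = 97/25

97/25


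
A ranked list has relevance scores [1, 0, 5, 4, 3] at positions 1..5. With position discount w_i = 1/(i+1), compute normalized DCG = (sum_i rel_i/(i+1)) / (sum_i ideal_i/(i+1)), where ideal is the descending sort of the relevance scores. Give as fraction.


Position discount weights w_i = 1/(i+1) for i=1..5:
Weights = [1/2, 1/3, 1/4, 1/5, 1/6]
Actual relevance: [1, 0, 5, 4, 3]
DCG = 1/2 + 0/3 + 5/4 + 4/5 + 3/6 = 61/20
Ideal relevance (sorted desc): [5, 4, 3, 1, 0]
Ideal DCG = 5/2 + 4/3 + 3/4 + 1/5 + 0/6 = 287/60
nDCG = DCG / ideal_DCG = 61/20 / 287/60 = 183/287

183/287


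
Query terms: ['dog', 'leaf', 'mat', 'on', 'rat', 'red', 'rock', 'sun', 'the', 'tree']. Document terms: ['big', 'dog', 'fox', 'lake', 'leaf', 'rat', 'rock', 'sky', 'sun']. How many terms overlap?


Query terms: ['dog', 'leaf', 'mat', 'on', 'rat', 'red', 'rock', 'sun', 'the', 'tree']
Document terms: ['big', 'dog', 'fox', 'lake', 'leaf', 'rat', 'rock', 'sky', 'sun']
Common terms: ['dog', 'leaf', 'rat', 'rock', 'sun']
Overlap count = 5

5


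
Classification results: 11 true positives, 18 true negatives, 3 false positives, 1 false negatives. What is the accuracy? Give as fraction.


Accuracy = (TP + TN) / (TP + TN + FP + FN)
TP + TN = 11 + 18 = 29
Total = 11 + 18 + 3 + 1 = 33
Accuracy = 29 / 33 = 29/33

29/33


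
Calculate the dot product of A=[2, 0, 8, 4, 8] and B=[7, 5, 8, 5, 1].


Dot product = sum of element-wise products
A[0]*B[0] = 2*7 = 14
A[1]*B[1] = 0*5 = 0
A[2]*B[2] = 8*8 = 64
A[3]*B[3] = 4*5 = 20
A[4]*B[4] = 8*1 = 8
Sum = 14 + 0 + 64 + 20 + 8 = 106

106


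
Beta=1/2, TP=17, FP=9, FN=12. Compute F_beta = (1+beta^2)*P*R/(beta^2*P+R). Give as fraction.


P = TP/(TP+FP) = 17/26 = 17/26
R = TP/(TP+FN) = 17/29 = 17/29
beta^2 = 1/2^2 = 1/4
(1 + beta^2) = 5/4
Numerator = (1+beta^2)*P*R = 1445/3016
Denominator = beta^2*P + R = 17/104 + 17/29 = 2261/3016
F_beta = 85/133

85/133


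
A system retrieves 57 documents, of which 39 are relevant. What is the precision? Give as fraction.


Precision = relevant_retrieved / total_retrieved
= 39 / 57
= 39 / (39 + 18)
= 13/19

13/19


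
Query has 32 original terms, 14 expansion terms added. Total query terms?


Original terms: 32
Expansion terms: 14
Total = 32 + 14 = 46

46


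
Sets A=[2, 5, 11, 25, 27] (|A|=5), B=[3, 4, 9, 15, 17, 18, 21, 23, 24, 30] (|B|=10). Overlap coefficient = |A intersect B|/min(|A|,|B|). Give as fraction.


A intersect B = []
|A intersect B| = 0
min(|A|, |B|) = min(5, 10) = 5
Overlap = 0 / 5 = 0

0


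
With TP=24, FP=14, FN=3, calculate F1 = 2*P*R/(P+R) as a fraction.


F1 = 2 * P * R / (P + R)
P = TP/(TP+FP) = 24/38 = 12/19
R = TP/(TP+FN) = 24/27 = 8/9
2 * P * R = 2 * 12/19 * 8/9 = 64/57
P + R = 12/19 + 8/9 = 260/171
F1 = 64/57 / 260/171 = 48/65

48/65


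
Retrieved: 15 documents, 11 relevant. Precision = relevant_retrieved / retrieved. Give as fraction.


Precision = relevant_retrieved / total_retrieved
= 11 / 15
= 11 / (11 + 4)
= 11/15

11/15


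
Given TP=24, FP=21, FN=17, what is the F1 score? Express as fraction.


F1 = 2 * P * R / (P + R)
P = TP/(TP+FP) = 24/45 = 8/15
R = TP/(TP+FN) = 24/41 = 24/41
2 * P * R = 2 * 8/15 * 24/41 = 128/205
P + R = 8/15 + 24/41 = 688/615
F1 = 128/205 / 688/615 = 24/43

24/43


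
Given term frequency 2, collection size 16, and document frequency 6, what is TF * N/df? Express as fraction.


TF * (N/df)
= 2 * (16/6)
= 2 * 8/3
= 16/3

16/3


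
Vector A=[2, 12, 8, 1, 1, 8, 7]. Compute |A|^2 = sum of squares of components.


|A|^2 = sum of squared components
A[0]^2 = 2^2 = 4
A[1]^2 = 12^2 = 144
A[2]^2 = 8^2 = 64
A[3]^2 = 1^2 = 1
A[4]^2 = 1^2 = 1
A[5]^2 = 8^2 = 64
A[6]^2 = 7^2 = 49
Sum = 4 + 144 + 64 + 1 + 1 + 64 + 49 = 327

327


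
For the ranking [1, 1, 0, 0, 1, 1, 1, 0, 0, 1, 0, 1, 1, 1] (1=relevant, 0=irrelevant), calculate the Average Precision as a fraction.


Computing P@k for each relevant position:
Position 1: relevant, P@1 = 1/1 = 1
Position 2: relevant, P@2 = 2/2 = 1
Position 3: not relevant
Position 4: not relevant
Position 5: relevant, P@5 = 3/5 = 3/5
Position 6: relevant, P@6 = 4/6 = 2/3
Position 7: relevant, P@7 = 5/7 = 5/7
Position 8: not relevant
Position 9: not relevant
Position 10: relevant, P@10 = 6/10 = 3/5
Position 11: not relevant
Position 12: relevant, P@12 = 7/12 = 7/12
Position 13: relevant, P@13 = 8/13 = 8/13
Position 14: relevant, P@14 = 9/14 = 9/14
Sum of P@k = 1 + 1 + 3/5 + 2/3 + 5/7 + 3/5 + 7/12 + 8/13 + 9/14 = 11689/1820
AP = 11689/1820 / 9 = 11689/16380

11689/16380


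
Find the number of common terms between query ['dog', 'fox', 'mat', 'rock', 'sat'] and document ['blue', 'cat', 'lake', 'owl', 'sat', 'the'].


Query terms: ['dog', 'fox', 'mat', 'rock', 'sat']
Document terms: ['blue', 'cat', 'lake', 'owl', 'sat', 'the']
Common terms: ['sat']
Overlap count = 1

1


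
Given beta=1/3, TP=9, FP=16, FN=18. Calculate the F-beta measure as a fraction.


P = TP/(TP+FP) = 9/25 = 9/25
R = TP/(TP+FN) = 9/27 = 1/3
beta^2 = 1/3^2 = 1/9
(1 + beta^2) = 10/9
Numerator = (1+beta^2)*P*R = 2/15
Denominator = beta^2*P + R = 1/25 + 1/3 = 28/75
F_beta = 5/14

5/14


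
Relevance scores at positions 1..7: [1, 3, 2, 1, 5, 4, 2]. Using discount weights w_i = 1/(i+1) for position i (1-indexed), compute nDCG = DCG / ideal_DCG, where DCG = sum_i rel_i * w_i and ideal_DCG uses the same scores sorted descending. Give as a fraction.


Position discount weights w_i = 1/(i+1) for i=1..7:
Weights = [1/2, 1/3, 1/4, 1/5, 1/6, 1/7, 1/8]
Actual relevance: [1, 3, 2, 1, 5, 4, 2]
DCG = 1/2 + 3/3 + 2/4 + 1/5 + 5/6 + 4/7 + 2/8 = 1619/420
Ideal relevance (sorted desc): [5, 4, 3, 2, 2, 1, 1]
Ideal DCG = 5/2 + 4/3 + 3/4 + 2/5 + 2/6 + 1/7 + 1/8 = 4691/840
nDCG = DCG / ideal_DCG = 1619/420 / 4691/840 = 3238/4691

3238/4691


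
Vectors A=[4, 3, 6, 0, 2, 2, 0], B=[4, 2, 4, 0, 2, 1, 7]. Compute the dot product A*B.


Dot product = sum of element-wise products
A[0]*B[0] = 4*4 = 16
A[1]*B[1] = 3*2 = 6
A[2]*B[2] = 6*4 = 24
A[3]*B[3] = 0*0 = 0
A[4]*B[4] = 2*2 = 4
A[5]*B[5] = 2*1 = 2
A[6]*B[6] = 0*7 = 0
Sum = 16 + 6 + 24 + 0 + 4 + 2 + 0 = 52

52


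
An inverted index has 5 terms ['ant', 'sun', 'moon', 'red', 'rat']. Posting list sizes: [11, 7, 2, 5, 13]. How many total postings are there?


Summing posting list sizes:
'ant': 11 postings
'sun': 7 postings
'moon': 2 postings
'red': 5 postings
'rat': 13 postings
Total = 11 + 7 + 2 + 5 + 13 = 38

38


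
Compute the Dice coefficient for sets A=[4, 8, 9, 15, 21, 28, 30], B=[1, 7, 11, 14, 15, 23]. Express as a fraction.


A intersect B = [15]
|A intersect B| = 1
|A| = 7, |B| = 6
Dice = 2*1 / (7+6)
= 2 / 13 = 2/13

2/13


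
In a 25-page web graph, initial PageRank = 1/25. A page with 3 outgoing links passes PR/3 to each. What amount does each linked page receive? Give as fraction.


Initial PR = 1/25 = 1/25
Outlinks = 3
Contribution per link = PR / outlinks
= 1/25 / 3
= 1/75

1/75


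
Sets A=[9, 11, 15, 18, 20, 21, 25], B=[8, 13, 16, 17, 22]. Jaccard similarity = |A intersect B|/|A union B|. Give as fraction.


A intersect B = []
|A intersect B| = 0
A union B = [8, 9, 11, 13, 15, 16, 17, 18, 20, 21, 22, 25]
|A union B| = 12
Jaccard = 0/12 = 0

0


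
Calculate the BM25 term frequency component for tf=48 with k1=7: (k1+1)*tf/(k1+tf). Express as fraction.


BM25 TF component = (k1+1)*tf / (k1+tf)
k1 = 7, tf = 48
Numerator = (7+1)*48 = 384
Denominator = 7 + 48 = 55
= 384/55 = 384/55

384/55


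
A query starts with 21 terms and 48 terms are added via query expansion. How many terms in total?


Original terms: 21
Expansion terms: 48
Total = 21 + 48 = 69

69


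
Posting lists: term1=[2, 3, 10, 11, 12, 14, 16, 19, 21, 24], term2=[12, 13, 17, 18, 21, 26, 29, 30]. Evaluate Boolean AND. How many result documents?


Boolean AND: find intersection of posting lists
term1 docs: [2, 3, 10, 11, 12, 14, 16, 19, 21, 24]
term2 docs: [12, 13, 17, 18, 21, 26, 29, 30]
Intersection: [12, 21]
|intersection| = 2

2


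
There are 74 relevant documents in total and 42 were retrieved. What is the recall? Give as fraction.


Recall = retrieved_relevant / total_relevant
= 42 / 74
= 42 / (42 + 32)
= 21/37

21/37


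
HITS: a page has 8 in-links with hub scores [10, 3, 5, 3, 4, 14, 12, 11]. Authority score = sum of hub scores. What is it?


Authority = sum of hub scores of in-linkers
In-link 1: hub score = 10
In-link 2: hub score = 3
In-link 3: hub score = 5
In-link 4: hub score = 3
In-link 5: hub score = 4
In-link 6: hub score = 14
In-link 7: hub score = 12
In-link 8: hub score = 11
Authority = 10 + 3 + 5 + 3 + 4 + 14 + 12 + 11 = 62

62


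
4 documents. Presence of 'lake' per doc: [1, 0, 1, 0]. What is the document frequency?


Checking each document for 'lake':
Doc 1: present
Doc 2: absent
Doc 3: present
Doc 4: absent
df = sum of presences = 1 + 0 + 1 + 0 = 2

2


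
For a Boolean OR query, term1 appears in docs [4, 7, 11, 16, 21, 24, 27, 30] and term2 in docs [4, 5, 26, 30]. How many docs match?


Boolean OR: find union of posting lists
term1 docs: [4, 7, 11, 16, 21, 24, 27, 30]
term2 docs: [4, 5, 26, 30]
Union: [4, 5, 7, 11, 16, 21, 24, 26, 27, 30]
|union| = 10

10


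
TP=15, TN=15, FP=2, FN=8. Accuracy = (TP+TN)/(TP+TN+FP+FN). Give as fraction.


Accuracy = (TP + TN) / (TP + TN + FP + FN)
TP + TN = 15 + 15 = 30
Total = 15 + 15 + 2 + 8 = 40
Accuracy = 30 / 40 = 3/4

3/4


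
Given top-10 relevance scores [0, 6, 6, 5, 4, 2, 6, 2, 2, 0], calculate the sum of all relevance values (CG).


Cumulative Gain = sum of relevance scores
Position 1: rel=0, running sum=0
Position 2: rel=6, running sum=6
Position 3: rel=6, running sum=12
Position 4: rel=5, running sum=17
Position 5: rel=4, running sum=21
Position 6: rel=2, running sum=23
Position 7: rel=6, running sum=29
Position 8: rel=2, running sum=31
Position 9: rel=2, running sum=33
Position 10: rel=0, running sum=33
CG = 33

33


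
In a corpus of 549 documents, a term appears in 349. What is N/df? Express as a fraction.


IDF ratio = N / df
= 549 / 349
= 549/349

549/349


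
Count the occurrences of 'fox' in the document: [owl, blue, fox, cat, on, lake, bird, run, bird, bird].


Document has 10 words
Scanning for 'fox':
Found at positions: [2]
Count = 1

1


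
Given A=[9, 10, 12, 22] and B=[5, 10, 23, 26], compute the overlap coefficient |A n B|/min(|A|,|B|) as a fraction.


A intersect B = [10]
|A intersect B| = 1
min(|A|, |B|) = min(4, 4) = 4
Overlap = 1 / 4 = 1/4

1/4


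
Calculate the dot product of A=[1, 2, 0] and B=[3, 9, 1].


Dot product = sum of element-wise products
A[0]*B[0] = 1*3 = 3
A[1]*B[1] = 2*9 = 18
A[2]*B[2] = 0*1 = 0
Sum = 3 + 18 + 0 = 21

21


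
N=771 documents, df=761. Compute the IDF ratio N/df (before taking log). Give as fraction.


IDF ratio = N / df
= 771 / 761
= 771/761

771/761


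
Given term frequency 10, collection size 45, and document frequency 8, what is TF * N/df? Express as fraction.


TF * (N/df)
= 10 * (45/8)
= 10 * 45/8
= 225/4

225/4


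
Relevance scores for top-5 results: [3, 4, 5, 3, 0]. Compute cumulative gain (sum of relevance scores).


Cumulative Gain = sum of relevance scores
Position 1: rel=3, running sum=3
Position 2: rel=4, running sum=7
Position 3: rel=5, running sum=12
Position 4: rel=3, running sum=15
Position 5: rel=0, running sum=15
CG = 15

15


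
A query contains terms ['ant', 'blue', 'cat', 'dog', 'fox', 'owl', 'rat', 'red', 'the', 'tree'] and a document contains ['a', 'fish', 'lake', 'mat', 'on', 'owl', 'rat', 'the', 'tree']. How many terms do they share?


Query terms: ['ant', 'blue', 'cat', 'dog', 'fox', 'owl', 'rat', 'red', 'the', 'tree']
Document terms: ['a', 'fish', 'lake', 'mat', 'on', 'owl', 'rat', 'the', 'tree']
Common terms: ['owl', 'rat', 'the', 'tree']
Overlap count = 4

4


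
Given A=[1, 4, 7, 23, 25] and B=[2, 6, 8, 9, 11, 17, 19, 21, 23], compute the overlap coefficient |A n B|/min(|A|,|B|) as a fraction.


A intersect B = [23]
|A intersect B| = 1
min(|A|, |B|) = min(5, 9) = 5
Overlap = 1 / 5 = 1/5

1/5


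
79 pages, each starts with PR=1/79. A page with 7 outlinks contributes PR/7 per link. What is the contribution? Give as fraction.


Initial PR = 1/79 = 1/79
Outlinks = 7
Contribution per link = PR / outlinks
= 1/79 / 7
= 1/553

1/553


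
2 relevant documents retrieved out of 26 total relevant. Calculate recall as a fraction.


Recall = retrieved_relevant / total_relevant
= 2 / 26
= 2 / (2 + 24)
= 1/13

1/13


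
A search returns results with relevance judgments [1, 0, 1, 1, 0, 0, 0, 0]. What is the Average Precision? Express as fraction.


Computing P@k for each relevant position:
Position 1: relevant, P@1 = 1/1 = 1
Position 2: not relevant
Position 3: relevant, P@3 = 2/3 = 2/3
Position 4: relevant, P@4 = 3/4 = 3/4
Position 5: not relevant
Position 6: not relevant
Position 7: not relevant
Position 8: not relevant
Sum of P@k = 1 + 2/3 + 3/4 = 29/12
AP = 29/12 / 3 = 29/36

29/36


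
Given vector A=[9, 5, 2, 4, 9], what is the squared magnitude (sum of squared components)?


|A|^2 = sum of squared components
A[0]^2 = 9^2 = 81
A[1]^2 = 5^2 = 25
A[2]^2 = 2^2 = 4
A[3]^2 = 4^2 = 16
A[4]^2 = 9^2 = 81
Sum = 81 + 25 + 4 + 16 + 81 = 207

207


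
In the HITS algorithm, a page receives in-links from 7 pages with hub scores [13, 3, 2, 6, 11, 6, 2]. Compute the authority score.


Authority = sum of hub scores of in-linkers
In-link 1: hub score = 13
In-link 2: hub score = 3
In-link 3: hub score = 2
In-link 4: hub score = 6
In-link 5: hub score = 11
In-link 6: hub score = 6
In-link 7: hub score = 2
Authority = 13 + 3 + 2 + 6 + 11 + 6 + 2 = 43

43


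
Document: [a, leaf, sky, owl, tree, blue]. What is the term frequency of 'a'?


Document has 6 words
Scanning for 'a':
Found at positions: [0]
Count = 1

1


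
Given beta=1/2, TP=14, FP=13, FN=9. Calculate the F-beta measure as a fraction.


P = TP/(TP+FP) = 14/27 = 14/27
R = TP/(TP+FN) = 14/23 = 14/23
beta^2 = 1/2^2 = 1/4
(1 + beta^2) = 5/4
Numerator = (1+beta^2)*P*R = 245/621
Denominator = beta^2*P + R = 7/54 + 14/23 = 917/1242
F_beta = 70/131

70/131


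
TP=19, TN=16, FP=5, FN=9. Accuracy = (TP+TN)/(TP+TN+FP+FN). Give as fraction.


Accuracy = (TP + TN) / (TP + TN + FP + FN)
TP + TN = 19 + 16 = 35
Total = 19 + 16 + 5 + 9 = 49
Accuracy = 35 / 49 = 5/7

5/7


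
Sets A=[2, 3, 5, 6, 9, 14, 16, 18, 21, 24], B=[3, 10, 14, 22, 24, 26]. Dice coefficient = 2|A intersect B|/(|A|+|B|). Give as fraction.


A intersect B = [3, 14, 24]
|A intersect B| = 3
|A| = 10, |B| = 6
Dice = 2*3 / (10+6)
= 6 / 16 = 3/8

3/8


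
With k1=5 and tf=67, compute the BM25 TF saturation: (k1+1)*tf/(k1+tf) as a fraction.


BM25 TF component = (k1+1)*tf / (k1+tf)
k1 = 5, tf = 67
Numerator = (5+1)*67 = 402
Denominator = 5 + 67 = 72
= 402/72 = 67/12

67/12


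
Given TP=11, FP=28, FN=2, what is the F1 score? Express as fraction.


F1 = 2 * P * R / (P + R)
P = TP/(TP+FP) = 11/39 = 11/39
R = TP/(TP+FN) = 11/13 = 11/13
2 * P * R = 2 * 11/39 * 11/13 = 242/507
P + R = 11/39 + 11/13 = 44/39
F1 = 242/507 / 44/39 = 11/26

11/26


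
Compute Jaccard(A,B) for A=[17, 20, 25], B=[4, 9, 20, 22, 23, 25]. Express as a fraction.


A intersect B = [20, 25]
|A intersect B| = 2
A union B = [4, 9, 17, 20, 22, 23, 25]
|A union B| = 7
Jaccard = 2/7 = 2/7

2/7


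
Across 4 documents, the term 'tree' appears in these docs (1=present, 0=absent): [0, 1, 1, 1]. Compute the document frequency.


Checking each document for 'tree':
Doc 1: absent
Doc 2: present
Doc 3: present
Doc 4: present
df = sum of presences = 0 + 1 + 1 + 1 = 3

3


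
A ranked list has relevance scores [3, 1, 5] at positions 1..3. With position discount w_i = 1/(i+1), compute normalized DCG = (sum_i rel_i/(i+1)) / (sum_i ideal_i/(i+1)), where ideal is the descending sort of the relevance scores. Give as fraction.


Position discount weights w_i = 1/(i+1) for i=1..3:
Weights = [1/2, 1/3, 1/4]
Actual relevance: [3, 1, 5]
DCG = 3/2 + 1/3 + 5/4 = 37/12
Ideal relevance (sorted desc): [5, 3, 1]
Ideal DCG = 5/2 + 3/3 + 1/4 = 15/4
nDCG = DCG / ideal_DCG = 37/12 / 15/4 = 37/45

37/45


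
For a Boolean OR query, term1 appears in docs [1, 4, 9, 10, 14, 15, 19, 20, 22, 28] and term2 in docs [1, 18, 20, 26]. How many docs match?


Boolean OR: find union of posting lists
term1 docs: [1, 4, 9, 10, 14, 15, 19, 20, 22, 28]
term2 docs: [1, 18, 20, 26]
Union: [1, 4, 9, 10, 14, 15, 18, 19, 20, 22, 26, 28]
|union| = 12

12
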